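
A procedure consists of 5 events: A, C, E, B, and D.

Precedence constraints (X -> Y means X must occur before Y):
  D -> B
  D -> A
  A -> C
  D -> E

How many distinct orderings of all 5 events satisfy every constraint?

D is the only event with nothing required before it, so every ordering starts there.
Systematically extending each partial ordering one event at a time and counting, there are 12 complete orderings.

12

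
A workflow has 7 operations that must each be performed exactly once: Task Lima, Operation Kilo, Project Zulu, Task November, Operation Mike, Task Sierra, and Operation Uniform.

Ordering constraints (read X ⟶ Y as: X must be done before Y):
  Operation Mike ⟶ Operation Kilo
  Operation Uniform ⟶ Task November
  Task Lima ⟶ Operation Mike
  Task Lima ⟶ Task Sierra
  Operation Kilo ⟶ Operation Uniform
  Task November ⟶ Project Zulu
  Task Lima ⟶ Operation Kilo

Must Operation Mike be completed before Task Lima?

There is a chain Task Lima → Operation Mike, which puts Task Lima before Operation Mike.
So Operation Mike never precedes Task Lima.

No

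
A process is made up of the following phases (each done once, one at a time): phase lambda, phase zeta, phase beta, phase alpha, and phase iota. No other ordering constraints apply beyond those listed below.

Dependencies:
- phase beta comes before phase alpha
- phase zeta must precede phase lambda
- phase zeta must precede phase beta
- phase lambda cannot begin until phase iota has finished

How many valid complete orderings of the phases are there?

The phases with no prerequisites are phase zeta, phase iota; any of them can be placed first.
Counting all ways to extend the partial order to a total order gives 9.

9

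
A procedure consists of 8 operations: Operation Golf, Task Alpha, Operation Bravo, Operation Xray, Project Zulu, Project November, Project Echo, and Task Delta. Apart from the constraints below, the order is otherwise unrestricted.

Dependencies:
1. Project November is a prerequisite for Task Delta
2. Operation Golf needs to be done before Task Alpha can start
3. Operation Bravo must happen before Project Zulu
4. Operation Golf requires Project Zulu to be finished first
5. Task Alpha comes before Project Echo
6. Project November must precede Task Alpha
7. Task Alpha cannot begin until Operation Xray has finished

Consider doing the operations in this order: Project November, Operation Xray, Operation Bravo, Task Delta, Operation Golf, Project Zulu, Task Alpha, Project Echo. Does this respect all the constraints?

In the proposed order, Operation Golf appears before Project Zulu.
But one of the constraints requires Project Zulu before Operation Golf, so this ordering violates it.

No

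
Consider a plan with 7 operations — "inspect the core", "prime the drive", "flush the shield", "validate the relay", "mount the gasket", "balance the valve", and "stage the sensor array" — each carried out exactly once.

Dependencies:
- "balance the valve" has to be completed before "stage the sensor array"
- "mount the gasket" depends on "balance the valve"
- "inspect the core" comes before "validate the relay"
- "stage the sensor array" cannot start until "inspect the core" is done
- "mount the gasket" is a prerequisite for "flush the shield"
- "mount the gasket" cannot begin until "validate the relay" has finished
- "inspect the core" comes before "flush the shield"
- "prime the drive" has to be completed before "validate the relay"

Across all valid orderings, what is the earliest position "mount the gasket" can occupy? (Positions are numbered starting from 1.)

5

Every operation that must precede "mount the gasket" has to come before it. Tracing all chains that end at "mount the gasket", those operations are: "inspect the core", "prime the drive", "validate the relay", "balance the valve" — 4 in total.
With 4 mandatory predecessors, the earliest "mount the gasket" can sit is position 4+1 = 5, and placing just those 4 first achieves it.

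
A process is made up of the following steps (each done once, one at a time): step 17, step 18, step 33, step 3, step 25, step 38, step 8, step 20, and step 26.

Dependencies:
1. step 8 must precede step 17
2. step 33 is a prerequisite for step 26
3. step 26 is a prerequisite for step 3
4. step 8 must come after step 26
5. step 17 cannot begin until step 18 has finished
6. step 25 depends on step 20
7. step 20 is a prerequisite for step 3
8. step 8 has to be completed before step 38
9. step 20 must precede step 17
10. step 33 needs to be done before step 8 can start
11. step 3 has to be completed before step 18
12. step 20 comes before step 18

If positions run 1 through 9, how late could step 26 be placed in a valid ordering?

4

Every step that must follow step 26 has to come after it. Tracing all chains starting from step 26, those steps are: step 17, step 18, step 3, step 38, step 8 — 5 in total.
With 5 mandatory successors out of 9 steps total, the latest slot for step 26 is 9−5 = 4, and it's reachable by doing all non-successors before step 26.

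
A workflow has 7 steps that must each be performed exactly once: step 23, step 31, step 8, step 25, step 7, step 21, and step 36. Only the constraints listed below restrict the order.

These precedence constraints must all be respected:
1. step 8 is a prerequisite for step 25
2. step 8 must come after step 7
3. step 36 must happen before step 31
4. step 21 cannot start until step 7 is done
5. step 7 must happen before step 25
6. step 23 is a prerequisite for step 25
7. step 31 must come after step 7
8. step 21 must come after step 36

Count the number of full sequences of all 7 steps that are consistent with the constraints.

164

The steps with no prerequisites are step 23, step 7, step 36; any of them can be placed first.
Enumerating by repeatedly choosing an available step (one whose prerequisites are all placed) gives 164 distinct complete orderings.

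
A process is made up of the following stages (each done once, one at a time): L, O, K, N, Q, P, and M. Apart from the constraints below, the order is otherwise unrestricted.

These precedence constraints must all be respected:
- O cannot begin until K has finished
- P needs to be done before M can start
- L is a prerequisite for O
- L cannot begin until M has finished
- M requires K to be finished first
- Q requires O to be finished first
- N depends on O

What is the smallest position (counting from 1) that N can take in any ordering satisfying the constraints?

Every stage that must precede N has to come before it. Tracing all chains that end at N, those stages are: L, O, K, P, M — 5 in total.
So at minimum 5 stages come before N, putting N no earlier than position 6. That position is achievable by scheduling exactly those predecessors first.

6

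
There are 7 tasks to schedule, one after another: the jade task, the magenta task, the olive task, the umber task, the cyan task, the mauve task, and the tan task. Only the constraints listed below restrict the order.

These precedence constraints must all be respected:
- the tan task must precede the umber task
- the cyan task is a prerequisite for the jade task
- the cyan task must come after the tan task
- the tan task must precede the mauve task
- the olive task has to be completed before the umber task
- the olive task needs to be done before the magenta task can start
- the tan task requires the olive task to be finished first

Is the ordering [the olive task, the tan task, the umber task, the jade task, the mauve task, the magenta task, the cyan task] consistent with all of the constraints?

No

The sequence places the jade task ahead of the cyan task.
Since the cyan task is required before the jade task, the ordering is invalid.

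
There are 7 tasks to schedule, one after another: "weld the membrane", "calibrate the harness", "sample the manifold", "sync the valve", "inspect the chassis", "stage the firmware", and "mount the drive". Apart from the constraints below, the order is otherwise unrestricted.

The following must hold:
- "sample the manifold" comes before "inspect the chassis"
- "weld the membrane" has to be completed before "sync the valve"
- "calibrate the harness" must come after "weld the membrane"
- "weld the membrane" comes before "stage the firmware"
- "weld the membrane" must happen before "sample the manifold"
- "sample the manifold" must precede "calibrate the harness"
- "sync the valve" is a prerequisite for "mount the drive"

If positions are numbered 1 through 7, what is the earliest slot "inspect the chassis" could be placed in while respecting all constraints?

Working backwards through the constraints from "inspect the chassis", its full set of required predecessors is "weld the membrane", "sample the manifold" — 2 of them.
With 2 mandatory predecessors, the earliest "inspect the chassis" can sit is position 2+1 = 3, and placing just those 2 first achieves it.

3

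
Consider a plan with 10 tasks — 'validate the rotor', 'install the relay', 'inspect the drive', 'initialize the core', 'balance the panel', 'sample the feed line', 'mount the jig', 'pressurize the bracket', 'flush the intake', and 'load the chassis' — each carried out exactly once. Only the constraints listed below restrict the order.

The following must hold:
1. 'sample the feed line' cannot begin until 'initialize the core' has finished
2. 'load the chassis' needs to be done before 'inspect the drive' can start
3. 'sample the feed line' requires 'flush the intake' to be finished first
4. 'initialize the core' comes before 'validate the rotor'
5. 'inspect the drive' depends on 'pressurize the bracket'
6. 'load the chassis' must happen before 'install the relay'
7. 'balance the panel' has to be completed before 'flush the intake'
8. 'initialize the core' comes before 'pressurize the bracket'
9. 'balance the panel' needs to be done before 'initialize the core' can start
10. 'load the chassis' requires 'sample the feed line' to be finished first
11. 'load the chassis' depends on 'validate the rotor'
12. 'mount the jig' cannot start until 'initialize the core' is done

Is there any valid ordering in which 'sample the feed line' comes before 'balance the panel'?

No

Following 'balance the panel' → 'flush the intake' → 'sample the feed line', 'balance the panel' must precede 'sample the feed line' in every valid ordering.
So no valid ordering can have 'sample the feed line' before 'balance the panel'.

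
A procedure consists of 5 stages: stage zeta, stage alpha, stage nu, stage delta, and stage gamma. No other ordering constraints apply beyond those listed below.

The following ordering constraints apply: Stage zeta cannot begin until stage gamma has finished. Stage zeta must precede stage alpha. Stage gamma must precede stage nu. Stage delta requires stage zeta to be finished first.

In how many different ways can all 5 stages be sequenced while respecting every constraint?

8

Stage gamma is the only stage with nothing required before it, so every ordering starts there.
Systematically extending each partial ordering one stage at a time and counting, there are 8 complete orderings.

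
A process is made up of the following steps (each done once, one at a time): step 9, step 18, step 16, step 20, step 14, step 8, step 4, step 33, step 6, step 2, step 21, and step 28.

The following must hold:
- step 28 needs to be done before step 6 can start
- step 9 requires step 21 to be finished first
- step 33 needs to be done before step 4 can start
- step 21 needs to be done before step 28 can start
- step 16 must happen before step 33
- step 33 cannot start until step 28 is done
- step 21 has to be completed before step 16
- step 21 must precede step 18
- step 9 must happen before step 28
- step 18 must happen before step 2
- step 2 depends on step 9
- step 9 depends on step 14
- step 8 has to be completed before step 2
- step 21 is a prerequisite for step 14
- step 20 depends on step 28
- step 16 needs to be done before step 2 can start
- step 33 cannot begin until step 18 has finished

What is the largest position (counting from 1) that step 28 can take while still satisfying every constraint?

8

The steps that are forced after step 28, directly or by a chain of constraints, are step 20, step 4, step 33, step 6. That's 4 steps.
So at least 4 steps follow step 28, putting step 28 no later than position 8. That position is achievable by scheduling everything else first.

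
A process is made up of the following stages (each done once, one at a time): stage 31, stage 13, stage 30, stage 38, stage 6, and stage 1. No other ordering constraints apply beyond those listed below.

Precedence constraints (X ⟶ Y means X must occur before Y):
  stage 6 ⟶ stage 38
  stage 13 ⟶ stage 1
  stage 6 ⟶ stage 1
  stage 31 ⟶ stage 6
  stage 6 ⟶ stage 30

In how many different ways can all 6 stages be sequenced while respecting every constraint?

24

2 stages have no prerequisites (stage 31, stage 13), so any of them could come first.
Counting all ways to extend the partial order to a total order gives 24.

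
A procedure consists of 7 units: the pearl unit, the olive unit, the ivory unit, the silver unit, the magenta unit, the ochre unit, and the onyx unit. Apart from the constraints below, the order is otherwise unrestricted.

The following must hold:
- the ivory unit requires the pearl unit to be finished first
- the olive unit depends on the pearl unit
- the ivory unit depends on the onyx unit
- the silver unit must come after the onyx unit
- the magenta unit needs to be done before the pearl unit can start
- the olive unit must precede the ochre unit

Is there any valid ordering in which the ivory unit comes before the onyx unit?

Following the onyx unit → the ivory unit, the onyx unit must precede the ivory unit in every valid ordering.
So no valid ordering can have the ivory unit before the onyx unit.

No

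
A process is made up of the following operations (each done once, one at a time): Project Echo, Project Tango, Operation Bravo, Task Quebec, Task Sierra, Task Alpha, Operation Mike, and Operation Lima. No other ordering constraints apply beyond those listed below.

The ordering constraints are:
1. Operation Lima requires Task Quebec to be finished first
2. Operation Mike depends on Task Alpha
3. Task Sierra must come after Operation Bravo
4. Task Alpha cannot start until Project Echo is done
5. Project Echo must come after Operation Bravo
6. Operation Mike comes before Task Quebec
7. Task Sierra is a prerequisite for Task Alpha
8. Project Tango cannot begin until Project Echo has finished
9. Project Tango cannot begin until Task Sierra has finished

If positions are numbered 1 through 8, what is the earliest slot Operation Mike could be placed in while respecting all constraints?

5

The operations that are forced before Operation Mike, directly or transitively, are Project Echo, Operation Bravo, Task Sierra, Task Alpha. That's 4 operations.
With 4 mandatory predecessors, the earliest Operation Mike can sit is position 4+1 = 5, and placing just those 4 first achieves it.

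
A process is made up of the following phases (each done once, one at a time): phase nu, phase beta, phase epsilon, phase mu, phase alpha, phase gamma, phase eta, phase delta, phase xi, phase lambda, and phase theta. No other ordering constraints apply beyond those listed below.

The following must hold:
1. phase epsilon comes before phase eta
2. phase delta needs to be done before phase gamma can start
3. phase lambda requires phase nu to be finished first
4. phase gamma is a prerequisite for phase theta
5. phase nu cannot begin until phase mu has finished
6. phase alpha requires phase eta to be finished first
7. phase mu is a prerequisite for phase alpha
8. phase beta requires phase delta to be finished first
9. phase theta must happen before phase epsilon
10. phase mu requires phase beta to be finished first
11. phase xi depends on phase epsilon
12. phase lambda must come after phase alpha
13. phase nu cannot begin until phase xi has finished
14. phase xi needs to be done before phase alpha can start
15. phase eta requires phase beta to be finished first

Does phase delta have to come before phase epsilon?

Tracing the constraints gives a chain: phase delta → phase gamma → phase theta → phase epsilon.
That forces phase delta before phase epsilon in every valid schedule.

Yes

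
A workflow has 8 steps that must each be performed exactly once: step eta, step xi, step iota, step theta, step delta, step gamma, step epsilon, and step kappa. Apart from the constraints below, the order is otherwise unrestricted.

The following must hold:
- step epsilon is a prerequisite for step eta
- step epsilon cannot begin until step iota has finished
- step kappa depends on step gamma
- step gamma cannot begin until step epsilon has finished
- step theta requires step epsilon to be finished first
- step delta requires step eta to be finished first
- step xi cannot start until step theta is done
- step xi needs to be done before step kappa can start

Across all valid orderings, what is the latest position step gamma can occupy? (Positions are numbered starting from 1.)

7

The only step forced after step gamma (directly or by a chain) is step kappa.
With 1 mandatory successor out of 8 steps total, the latest slot for step gamma is 8−1 = 7, and it's reachable by doing all non-successors before step gamma.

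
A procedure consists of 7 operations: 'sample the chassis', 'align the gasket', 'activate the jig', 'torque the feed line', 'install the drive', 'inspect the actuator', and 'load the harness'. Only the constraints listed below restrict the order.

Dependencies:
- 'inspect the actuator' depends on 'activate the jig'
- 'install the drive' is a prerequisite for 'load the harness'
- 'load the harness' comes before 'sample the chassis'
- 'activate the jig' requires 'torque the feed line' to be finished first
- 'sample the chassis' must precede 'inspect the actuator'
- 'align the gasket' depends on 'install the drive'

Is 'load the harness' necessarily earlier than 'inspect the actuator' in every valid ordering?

Yes

Following the dependencies: 'load the harness' → 'sample the chassis' → 'inspect the actuator'.
That forces 'load the harness' before 'inspect the actuator' in every valid schedule.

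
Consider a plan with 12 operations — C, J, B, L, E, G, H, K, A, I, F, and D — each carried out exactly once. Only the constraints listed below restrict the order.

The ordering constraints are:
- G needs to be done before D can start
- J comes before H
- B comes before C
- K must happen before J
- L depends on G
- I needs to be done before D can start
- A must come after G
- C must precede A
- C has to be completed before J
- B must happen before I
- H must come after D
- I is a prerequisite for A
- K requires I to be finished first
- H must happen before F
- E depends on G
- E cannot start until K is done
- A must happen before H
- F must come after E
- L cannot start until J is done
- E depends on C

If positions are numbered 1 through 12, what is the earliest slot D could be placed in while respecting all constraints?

The operations that are forced before D, directly or transitively, are B, G, I. That's 3 operations.
With 3 mandatory predecessors, the earliest D can sit is position 3+1 = 4, and placing just those 3 first achieves it.

4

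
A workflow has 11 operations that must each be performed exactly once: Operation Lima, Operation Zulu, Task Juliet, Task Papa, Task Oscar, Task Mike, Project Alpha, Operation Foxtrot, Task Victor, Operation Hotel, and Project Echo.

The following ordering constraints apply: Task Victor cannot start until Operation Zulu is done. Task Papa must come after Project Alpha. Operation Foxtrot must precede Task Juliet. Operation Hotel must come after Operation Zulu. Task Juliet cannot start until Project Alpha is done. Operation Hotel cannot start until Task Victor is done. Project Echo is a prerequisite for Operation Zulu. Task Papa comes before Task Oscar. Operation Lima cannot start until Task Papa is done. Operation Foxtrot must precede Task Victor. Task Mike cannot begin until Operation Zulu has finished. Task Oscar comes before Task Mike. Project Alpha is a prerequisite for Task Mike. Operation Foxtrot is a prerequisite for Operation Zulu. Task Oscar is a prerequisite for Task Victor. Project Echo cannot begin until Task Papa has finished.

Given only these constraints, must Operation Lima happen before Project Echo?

No

Nothing in the constraints links Operation Lima and Project Echo; they are unordered relative to each other.
There exist valid orderings with Project Echo before Operation Lima, so Operation Lima is not required to come first.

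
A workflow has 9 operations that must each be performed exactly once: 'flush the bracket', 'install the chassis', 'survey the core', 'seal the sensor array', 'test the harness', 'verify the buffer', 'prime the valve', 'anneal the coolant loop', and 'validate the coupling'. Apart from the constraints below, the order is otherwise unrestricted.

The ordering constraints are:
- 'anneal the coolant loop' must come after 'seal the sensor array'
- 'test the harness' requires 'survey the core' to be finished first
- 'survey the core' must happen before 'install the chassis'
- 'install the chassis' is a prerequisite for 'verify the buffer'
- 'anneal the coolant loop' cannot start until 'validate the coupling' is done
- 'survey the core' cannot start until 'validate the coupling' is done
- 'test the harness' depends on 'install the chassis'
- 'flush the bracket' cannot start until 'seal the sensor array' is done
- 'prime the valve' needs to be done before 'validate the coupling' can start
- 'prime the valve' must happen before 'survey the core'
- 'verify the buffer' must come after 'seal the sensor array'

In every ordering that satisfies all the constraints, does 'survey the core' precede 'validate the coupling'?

The constraints actually force 'validate the coupling' before 'survey the core' (via 'validate the coupling' → 'survey the core'), not the other way around.
So 'survey the core' never precedes 'validate the coupling'.

No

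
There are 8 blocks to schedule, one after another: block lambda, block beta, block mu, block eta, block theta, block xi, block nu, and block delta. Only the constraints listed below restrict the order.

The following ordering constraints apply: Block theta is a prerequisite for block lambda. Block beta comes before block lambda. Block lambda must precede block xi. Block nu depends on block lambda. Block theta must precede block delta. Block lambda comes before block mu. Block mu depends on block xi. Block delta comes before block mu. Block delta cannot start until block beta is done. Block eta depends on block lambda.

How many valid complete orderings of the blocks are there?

The blocks with no prerequisites are block beta, block theta; any of them can be placed first.
Counting all ways to extend the partial order to a total order gives 104.

104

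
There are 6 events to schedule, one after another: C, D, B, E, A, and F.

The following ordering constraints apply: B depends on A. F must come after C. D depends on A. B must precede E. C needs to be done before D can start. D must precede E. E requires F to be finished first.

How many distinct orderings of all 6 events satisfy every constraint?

16

The events with no prerequisites are C, A; any of them can be placed first.
Enumerating by repeatedly choosing an available event (one whose prerequisites are all placed) gives 16 distinct complete orderings.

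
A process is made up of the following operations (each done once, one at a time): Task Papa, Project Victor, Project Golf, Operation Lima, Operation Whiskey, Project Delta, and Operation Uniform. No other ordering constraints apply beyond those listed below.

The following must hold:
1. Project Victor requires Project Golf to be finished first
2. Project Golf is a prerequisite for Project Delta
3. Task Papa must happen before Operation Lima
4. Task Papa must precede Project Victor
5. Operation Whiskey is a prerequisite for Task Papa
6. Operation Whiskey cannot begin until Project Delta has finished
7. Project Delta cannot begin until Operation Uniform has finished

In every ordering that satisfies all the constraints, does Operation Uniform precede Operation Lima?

There is a constraint chain Operation Uniform → Project Delta → Operation Whiskey → Task Papa → Operation Lima.
So Operation Uniform must precede Operation Lima in any valid ordering.

Yes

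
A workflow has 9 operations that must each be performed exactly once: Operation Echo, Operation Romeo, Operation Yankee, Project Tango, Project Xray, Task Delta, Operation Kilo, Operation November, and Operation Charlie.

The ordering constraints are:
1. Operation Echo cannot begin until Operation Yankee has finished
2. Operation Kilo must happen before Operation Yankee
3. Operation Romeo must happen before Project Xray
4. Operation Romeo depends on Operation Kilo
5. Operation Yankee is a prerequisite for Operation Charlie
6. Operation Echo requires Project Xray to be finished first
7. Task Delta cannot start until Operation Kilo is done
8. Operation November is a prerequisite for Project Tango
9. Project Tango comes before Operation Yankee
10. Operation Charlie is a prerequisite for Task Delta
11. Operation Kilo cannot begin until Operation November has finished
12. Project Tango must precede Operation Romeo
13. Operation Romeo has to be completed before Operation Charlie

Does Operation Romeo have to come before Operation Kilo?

No

In fact the dependencies run the other way: Operation Kilo → Operation Romeo.
So Operation Romeo never precedes Operation Kilo.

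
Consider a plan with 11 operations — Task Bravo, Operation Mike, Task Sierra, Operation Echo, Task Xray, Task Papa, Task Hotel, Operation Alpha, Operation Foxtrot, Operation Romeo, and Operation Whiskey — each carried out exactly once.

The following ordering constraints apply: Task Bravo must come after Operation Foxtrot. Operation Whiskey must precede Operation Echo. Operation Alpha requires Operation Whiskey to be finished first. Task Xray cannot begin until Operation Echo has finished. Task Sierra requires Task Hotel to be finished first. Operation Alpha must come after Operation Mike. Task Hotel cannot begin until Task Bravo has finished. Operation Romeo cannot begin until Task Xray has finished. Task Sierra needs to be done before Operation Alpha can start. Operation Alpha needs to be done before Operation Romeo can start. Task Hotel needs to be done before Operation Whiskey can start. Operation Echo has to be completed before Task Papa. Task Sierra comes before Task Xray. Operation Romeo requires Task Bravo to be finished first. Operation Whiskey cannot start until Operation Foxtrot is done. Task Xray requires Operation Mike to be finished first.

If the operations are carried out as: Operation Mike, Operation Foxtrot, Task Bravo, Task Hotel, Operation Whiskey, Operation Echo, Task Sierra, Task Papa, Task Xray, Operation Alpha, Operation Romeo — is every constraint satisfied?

Yes

Every stated constraint is respected: Operation Mike sits at position 1, ahead of Operation Alpha at position 10, and each of the other listed pairs likewise has the predecessor earlier in the sequence.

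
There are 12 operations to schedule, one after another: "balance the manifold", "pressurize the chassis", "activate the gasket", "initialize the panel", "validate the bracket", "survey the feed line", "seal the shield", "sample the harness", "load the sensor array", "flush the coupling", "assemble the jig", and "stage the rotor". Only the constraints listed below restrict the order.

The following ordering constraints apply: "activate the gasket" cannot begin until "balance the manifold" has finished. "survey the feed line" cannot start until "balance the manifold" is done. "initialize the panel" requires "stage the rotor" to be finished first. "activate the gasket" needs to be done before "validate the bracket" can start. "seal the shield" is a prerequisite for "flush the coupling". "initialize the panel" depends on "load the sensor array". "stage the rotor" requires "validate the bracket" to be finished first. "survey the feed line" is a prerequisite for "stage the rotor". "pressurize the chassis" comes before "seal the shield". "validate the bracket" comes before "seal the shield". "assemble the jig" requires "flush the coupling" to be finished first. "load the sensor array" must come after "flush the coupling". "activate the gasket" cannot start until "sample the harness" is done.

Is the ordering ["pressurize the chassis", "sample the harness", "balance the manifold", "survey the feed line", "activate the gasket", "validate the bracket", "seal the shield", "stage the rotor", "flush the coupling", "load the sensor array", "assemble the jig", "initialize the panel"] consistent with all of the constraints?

Yes

Every stated constraint is respected: "pressurize the chassis" sits at position 1, ahead of "seal the shield" at position 7, and each of the other listed pairs likewise has the predecessor earlier in the sequence.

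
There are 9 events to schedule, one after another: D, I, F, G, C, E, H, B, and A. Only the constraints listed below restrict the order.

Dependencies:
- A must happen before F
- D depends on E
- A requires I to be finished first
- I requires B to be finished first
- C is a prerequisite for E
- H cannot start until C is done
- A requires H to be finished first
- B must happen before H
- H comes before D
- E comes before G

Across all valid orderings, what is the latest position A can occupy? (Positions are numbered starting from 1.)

8

The only event forced after A (directly or by a chain) is F.
So at least 1 event follows A, putting A no later than position 8. That position is achievable by scheduling everything else first.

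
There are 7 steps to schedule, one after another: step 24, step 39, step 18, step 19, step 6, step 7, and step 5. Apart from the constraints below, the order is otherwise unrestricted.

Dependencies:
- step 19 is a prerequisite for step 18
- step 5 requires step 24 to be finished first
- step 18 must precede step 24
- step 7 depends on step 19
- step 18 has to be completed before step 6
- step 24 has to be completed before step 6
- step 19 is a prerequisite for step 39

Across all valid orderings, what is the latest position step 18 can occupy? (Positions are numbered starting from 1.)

Following every chain forward from step 18, the steps that must come later are step 24, step 6, step 5 — 3 of them.
With 3 mandatory successors out of 7 steps total, the latest slot for step 18 is 7−3 = 4, and it's reachable by doing all non-successors before step 18.

4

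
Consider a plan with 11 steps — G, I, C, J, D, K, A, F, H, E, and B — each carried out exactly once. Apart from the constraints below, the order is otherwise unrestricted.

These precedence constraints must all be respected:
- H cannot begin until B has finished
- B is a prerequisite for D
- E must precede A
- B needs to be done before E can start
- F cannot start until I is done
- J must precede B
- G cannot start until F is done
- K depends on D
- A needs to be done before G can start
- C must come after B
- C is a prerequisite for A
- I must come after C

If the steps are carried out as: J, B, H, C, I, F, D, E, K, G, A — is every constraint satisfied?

The sequence places G ahead of A.
That contradicts the constraint that A must precede G.

No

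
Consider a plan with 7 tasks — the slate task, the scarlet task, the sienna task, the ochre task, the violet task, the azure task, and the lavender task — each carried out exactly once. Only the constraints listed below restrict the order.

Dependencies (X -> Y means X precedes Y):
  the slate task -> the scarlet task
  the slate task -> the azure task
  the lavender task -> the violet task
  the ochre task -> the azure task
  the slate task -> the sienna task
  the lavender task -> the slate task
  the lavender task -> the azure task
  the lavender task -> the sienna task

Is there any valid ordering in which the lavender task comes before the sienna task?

The lavender task is actually forced before the sienna task by the constraints, so certainly some valid ordering has the lavender task first.

Yes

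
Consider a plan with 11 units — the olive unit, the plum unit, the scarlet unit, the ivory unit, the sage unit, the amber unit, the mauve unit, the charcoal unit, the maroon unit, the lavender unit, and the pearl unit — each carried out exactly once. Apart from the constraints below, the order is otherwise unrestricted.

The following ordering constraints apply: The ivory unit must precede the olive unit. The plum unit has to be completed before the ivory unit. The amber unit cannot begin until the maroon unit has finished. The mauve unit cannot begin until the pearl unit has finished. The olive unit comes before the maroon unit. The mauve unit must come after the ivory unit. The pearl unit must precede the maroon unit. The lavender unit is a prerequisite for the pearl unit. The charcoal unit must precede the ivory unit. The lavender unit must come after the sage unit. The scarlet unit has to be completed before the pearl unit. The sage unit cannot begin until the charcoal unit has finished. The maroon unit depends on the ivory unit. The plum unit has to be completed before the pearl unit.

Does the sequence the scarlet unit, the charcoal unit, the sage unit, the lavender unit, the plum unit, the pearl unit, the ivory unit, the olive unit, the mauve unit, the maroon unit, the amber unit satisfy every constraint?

Yes

Going through the constraints one by one, each required predecessor appears earlier in the sequence than its dependent — e.g. the charcoal unit (position 2) is before the ivory unit (position 7), as required.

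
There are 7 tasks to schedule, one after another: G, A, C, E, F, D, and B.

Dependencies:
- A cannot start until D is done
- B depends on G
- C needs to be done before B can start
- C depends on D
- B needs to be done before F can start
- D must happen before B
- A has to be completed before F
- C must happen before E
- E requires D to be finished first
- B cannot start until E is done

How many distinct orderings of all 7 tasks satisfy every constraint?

2 tasks have no prerequisites (G, D), so any of them could come first.
Systematically extending each partial ordering one task at a time and counting, there are 19 complete orderings.

19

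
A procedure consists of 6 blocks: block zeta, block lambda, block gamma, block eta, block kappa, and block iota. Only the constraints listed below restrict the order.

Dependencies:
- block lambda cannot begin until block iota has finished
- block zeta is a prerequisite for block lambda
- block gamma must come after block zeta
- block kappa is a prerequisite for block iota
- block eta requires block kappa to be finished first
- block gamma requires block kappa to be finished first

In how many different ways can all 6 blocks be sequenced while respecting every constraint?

2 blocks have no prerequisites (block zeta, block kappa), so any of them could come first.
Counting all ways to extend the partial order to a total order gives 37.

37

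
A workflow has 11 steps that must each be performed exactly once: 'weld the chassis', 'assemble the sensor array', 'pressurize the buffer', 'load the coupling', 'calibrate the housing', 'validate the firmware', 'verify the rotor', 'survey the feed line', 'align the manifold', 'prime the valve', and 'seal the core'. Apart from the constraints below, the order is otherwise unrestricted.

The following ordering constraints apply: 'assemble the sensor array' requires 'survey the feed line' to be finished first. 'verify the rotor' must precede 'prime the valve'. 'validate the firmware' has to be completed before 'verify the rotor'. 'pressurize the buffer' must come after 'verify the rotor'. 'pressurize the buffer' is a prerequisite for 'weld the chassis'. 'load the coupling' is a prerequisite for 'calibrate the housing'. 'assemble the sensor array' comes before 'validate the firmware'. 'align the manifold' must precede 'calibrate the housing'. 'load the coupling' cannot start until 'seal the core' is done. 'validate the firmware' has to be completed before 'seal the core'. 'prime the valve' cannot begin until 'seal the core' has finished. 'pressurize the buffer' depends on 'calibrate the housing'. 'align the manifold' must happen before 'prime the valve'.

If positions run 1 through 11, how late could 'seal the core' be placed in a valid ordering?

The steps that are forced after 'seal the core', directly or by a chain of constraints, are 'weld the chassis', 'pressurize the buffer', 'load the coupling', 'calibrate the housing', 'prime the valve'. That's 5 steps.
So at least 5 steps follow 'seal the core', putting 'seal the core' no later than position 6. That position is achievable by scheduling everything else first.

6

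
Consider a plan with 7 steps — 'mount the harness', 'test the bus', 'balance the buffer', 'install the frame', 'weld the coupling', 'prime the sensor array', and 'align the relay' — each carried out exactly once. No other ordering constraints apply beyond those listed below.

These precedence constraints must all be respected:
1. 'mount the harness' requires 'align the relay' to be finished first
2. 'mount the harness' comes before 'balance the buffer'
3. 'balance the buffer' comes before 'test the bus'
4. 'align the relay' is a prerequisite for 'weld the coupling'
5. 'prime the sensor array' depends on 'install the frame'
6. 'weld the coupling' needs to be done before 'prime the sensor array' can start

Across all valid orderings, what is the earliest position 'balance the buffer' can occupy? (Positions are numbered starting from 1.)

3

Working backwards through the constraints from 'balance the buffer', its full set of required predecessors is 'mount the harness', 'align the relay' — 2 of them.
With 2 mandatory predecessors, the earliest 'balance the buffer' can sit is position 2+1 = 3, and placing just those 2 first achieves it.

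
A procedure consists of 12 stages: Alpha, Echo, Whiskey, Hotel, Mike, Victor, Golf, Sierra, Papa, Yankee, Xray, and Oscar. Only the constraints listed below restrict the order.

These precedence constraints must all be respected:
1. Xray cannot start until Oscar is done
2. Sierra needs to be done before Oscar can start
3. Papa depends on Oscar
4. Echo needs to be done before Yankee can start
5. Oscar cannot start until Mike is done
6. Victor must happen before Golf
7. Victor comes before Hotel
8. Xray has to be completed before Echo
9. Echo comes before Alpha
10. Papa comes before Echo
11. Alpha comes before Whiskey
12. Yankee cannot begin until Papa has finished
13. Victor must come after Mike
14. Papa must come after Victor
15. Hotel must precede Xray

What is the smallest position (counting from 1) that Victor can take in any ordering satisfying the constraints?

2

The only stage forced before Victor (directly or transitively) is Mike.
So at minimum 1 stage comes before Victor, putting Victor no earlier than position 2. That position is achievable by scheduling exactly that predecessor first.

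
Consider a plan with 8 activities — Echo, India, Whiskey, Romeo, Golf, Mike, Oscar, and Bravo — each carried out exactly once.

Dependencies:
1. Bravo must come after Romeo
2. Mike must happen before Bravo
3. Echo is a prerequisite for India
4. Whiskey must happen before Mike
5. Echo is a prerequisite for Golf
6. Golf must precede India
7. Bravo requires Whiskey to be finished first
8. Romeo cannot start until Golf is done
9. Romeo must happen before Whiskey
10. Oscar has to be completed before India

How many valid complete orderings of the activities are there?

25

2 activities have no prerequisites (Echo, Oscar), so any of them could come first.
Enumerating by repeatedly choosing an available activity (one whose prerequisites are all placed) gives 25 distinct complete orderings.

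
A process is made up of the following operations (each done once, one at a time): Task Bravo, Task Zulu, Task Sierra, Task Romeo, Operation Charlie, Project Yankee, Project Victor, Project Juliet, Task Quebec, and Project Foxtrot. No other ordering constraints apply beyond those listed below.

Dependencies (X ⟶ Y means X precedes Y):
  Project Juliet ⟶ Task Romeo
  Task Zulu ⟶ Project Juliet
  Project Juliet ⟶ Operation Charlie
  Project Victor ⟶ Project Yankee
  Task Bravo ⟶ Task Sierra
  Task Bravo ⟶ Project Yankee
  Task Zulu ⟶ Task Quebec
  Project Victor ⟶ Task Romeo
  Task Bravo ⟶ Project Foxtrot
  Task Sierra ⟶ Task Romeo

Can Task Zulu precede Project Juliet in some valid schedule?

Yes

Task Zulu is actually forced before Project Juliet by the constraints, so certainly some valid ordering has Task Zulu first.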